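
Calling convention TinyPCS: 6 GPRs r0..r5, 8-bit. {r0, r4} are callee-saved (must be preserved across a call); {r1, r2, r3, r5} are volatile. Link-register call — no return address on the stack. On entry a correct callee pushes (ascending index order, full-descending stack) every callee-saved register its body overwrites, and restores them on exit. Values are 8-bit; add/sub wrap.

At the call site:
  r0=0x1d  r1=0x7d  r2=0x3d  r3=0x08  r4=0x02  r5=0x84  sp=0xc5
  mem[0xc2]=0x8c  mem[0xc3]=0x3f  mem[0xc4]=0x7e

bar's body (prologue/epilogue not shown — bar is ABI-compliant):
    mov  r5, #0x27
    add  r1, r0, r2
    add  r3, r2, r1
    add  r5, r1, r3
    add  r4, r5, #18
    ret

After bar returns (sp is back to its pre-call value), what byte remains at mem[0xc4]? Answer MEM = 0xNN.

MEM = 0x02

prologue: push r4 -> mem[0xc4]=0x02, sp=0xc4
body[0] mov  r5, #0x27 -> r5=0x27
body[1] add  r1, r0, r2 -> r1=0x5a
body[2] add  r3, r2, r1 -> r3=0x97
body[3] add  r5, r1, r3 -> r5=0xf1
body[4] add  r4, r5, #18 -> r4=0x03
epilogue: pop r4=0x02, sp=0xc5
prologue pushed ['r4'] at ['0xc4']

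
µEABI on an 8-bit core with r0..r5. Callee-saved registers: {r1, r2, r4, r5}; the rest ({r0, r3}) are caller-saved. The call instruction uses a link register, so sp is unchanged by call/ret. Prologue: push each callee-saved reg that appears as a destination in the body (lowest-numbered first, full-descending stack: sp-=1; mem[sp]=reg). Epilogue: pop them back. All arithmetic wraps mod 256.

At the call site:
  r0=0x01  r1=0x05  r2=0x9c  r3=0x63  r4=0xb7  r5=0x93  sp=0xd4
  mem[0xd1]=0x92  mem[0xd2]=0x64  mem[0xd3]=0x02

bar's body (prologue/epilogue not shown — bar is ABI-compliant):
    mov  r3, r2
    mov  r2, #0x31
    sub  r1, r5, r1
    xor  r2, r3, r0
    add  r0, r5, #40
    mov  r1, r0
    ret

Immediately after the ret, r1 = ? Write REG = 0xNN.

REG = 0x05

prologue: push r1 → mem[0xd3]=0x05, sp=0xd3
prologue: push r2 → mem[0xd2]=0x9c, sp=0xd2
body[0] mov  r3, r2 → r3=0x9c
body[1] mov  r2, #0x31 → r2=0x31
body[2] sub  r1, r5, r1 → r1=0x8e
body[3] xor  r2, r3, r0 → r2=0x9d
body[4] add  r0, r5, #40 → r0=0xbb
body[5] mov  r1, r0 → r1=0xbb
epilogue: pop r2=0x9c, sp=0xd3
epilogue: pop r1=0x05, sp=0xd4
r1 is callee-saved → restored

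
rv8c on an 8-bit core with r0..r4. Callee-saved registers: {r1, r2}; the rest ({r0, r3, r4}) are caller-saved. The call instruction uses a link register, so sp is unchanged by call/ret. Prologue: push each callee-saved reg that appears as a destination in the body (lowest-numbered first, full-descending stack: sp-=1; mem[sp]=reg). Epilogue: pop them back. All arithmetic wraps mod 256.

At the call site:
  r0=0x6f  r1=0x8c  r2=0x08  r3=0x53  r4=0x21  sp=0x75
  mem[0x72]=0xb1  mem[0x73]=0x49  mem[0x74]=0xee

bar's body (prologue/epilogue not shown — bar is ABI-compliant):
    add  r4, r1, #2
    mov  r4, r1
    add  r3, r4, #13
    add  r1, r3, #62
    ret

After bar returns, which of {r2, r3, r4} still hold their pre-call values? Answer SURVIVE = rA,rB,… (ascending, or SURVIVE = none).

SURVIVE = r2

prologue: push r1 → mem[0x74]=0x8c, sp=0x74
body[0] add  r4, r1, #2 → r4=0x8e
body[1] mov  r4, r1 → r4=0x8c
body[2] add  r3, r4, #13 → r3=0x99
body[3] add  r1, r3, #62 → r1=0xd7
epilogue: pop r1=0x8c, sp=0x75
r2: callee-saved, written=False
r3: caller-saved, written=True
r4: caller-saved, written=True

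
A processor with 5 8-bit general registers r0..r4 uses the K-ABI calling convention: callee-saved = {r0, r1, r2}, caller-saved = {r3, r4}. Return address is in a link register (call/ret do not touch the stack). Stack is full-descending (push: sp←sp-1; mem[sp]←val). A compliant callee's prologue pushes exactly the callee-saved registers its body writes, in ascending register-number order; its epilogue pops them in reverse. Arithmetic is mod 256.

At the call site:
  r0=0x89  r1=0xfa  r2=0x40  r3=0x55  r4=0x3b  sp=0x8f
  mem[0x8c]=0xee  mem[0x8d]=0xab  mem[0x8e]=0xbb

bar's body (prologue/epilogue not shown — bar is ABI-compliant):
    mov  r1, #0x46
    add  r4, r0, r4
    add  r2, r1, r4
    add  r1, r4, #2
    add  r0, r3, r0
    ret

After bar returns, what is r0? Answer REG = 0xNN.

REG = 0x89

prologue: push r0 → mem[0x8e]=0x89, sp=0x8e
prologue: push r1 → mem[0x8d]=0xfa, sp=0x8d
prologue: push r2 → mem[0x8c]=0x40, sp=0x8c
body[0] mov  r1, #0x46 → r1=0x46
body[1] add  r4, r0, r4 → r4=0xc4
body[2] add  r2, r1, r4 → r2=0x0a
body[3] add  r1, r4, #2 → r1=0xc6
body[4] add  r0, r3, r0 → r0=0xde
epilogue: pop r2=0x40, sp=0x8d
epilogue: pop r1=0xfa, sp=0x8e
epilogue: pop r0=0x89, sp=0x8f
r0 is callee-saved → restored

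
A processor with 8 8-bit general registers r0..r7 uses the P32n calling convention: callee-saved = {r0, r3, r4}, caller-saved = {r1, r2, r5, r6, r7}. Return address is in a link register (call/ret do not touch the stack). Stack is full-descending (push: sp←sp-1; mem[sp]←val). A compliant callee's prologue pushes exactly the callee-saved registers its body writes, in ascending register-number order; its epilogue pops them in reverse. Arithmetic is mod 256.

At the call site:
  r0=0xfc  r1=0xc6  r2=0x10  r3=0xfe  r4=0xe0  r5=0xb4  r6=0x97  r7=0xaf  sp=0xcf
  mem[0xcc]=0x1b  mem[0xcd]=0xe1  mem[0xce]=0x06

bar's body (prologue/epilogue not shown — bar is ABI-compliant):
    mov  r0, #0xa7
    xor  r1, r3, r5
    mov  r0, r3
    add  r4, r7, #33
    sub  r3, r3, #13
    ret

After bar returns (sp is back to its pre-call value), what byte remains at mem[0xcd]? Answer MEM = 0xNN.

MEM = 0xfe

prologue: push r0 -> mem[0xce]=0xfc, sp=0xce
prologue: push r3 -> mem[0xcd]=0xfe, sp=0xcd
prologue: push r4 -> mem[0xcc]=0xe0, sp=0xcc
body[0] mov  r0, #0xa7 -> r0=0xa7
body[1] xor  r1, r3, r5 -> r1=0x4a
body[2] mov  r0, r3 -> r0=0xfe
body[3] add  r4, r7, #33 -> r4=0xd0
body[4] sub  r3, r3, #13 -> r3=0xf1
epilogue: pop r4=0xe0, sp=0xcd
epilogue: pop r3=0xfe, sp=0xce
epilogue: pop r0=0xfc, sp=0xcf
prologue pushed ['r0', 'r3', 'r4'] at ['0xce', '0xcd', '0xcc']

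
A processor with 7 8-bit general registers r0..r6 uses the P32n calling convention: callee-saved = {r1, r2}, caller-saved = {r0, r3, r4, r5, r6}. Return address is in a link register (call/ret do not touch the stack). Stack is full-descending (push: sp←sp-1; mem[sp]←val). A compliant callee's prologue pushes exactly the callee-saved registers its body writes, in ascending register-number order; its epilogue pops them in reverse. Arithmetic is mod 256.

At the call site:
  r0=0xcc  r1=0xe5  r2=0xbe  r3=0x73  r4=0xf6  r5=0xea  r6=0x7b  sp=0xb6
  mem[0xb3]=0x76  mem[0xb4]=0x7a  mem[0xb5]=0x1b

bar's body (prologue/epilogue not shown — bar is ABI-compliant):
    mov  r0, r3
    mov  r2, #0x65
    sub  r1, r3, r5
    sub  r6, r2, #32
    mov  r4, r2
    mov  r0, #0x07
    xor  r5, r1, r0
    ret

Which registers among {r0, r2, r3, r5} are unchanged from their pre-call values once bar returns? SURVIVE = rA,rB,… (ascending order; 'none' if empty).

SURVIVE = r2,r3

prologue: push r1 → mem[0xb5]=0xe5, sp=0xb5
prologue: push r2 → mem[0xb4]=0xbe, sp=0xb4
body[0] mov  r0, r3 → r0=0x73
body[1] mov  r2, #0x65 → r2=0x65
body[2] sub  r1, r3, r5 → r1=0x89
body[3] sub  r6, r2, #32 → r6=0x45
body[4] mov  r4, r2 → r4=0x65
body[5] mov  r0, #0x07 → r0=0x07
body[6] xor  r5, r1, r0 → r5=0x8e
epilogue: pop r2=0xbe, sp=0xb5
epilogue: pop r1=0xe5, sp=0xb6
r0: caller-saved, written=True
r2: callee-saved, written=True
r3: caller-saved, written=False
r5: caller-saved, written=True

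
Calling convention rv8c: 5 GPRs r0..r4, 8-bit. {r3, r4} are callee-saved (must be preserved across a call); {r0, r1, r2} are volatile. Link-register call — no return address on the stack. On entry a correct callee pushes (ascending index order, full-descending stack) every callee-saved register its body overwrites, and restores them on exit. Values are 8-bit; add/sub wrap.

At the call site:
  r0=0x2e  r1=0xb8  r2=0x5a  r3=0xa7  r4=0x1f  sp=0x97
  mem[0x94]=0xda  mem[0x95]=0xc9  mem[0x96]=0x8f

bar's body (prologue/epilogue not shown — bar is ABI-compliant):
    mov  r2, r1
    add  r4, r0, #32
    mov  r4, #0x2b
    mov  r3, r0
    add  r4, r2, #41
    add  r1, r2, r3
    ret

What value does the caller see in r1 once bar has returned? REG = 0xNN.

prologue: push r3 → mem[0x96]=0xa7, sp=0x96
prologue: push r4 → mem[0x95]=0x1f, sp=0x95
body[0] mov  r2, r1 → r2=0xb8
body[1] add  r4, r0, #32 → r4=0x4e
body[2] mov  r4, #0x2b → r4=0x2b
body[3] mov  r3, r0 → r3=0x2e
body[4] add  r4, r2, #41 → r4=0xe1
body[5] add  r1, r2, r3 → r1=0xe6
epilogue: pop r4=0x1f, sp=0x96
epilogue: pop r3=0xa7, sp=0x97
r1 is caller-saved → body value

REG = 0xe6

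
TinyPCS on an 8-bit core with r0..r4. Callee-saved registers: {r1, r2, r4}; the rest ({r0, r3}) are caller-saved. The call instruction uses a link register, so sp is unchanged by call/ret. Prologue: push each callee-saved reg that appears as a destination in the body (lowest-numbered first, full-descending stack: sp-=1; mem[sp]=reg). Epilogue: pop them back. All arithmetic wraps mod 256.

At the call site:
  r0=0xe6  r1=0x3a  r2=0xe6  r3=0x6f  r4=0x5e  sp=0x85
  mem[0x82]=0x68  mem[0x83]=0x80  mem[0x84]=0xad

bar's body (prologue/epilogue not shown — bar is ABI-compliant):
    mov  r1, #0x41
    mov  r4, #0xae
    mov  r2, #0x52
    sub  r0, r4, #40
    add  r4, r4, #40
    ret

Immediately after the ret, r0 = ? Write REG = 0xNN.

prologue: push r1 -> mem[0x84]=0x3a, sp=0x84
prologue: push r2 -> mem[0x83]=0xe6, sp=0x83
prologue: push r4 -> mem[0x82]=0x5e, sp=0x82
body[0] mov  r1, #0x41 -> r1=0x41
body[1] mov  r4, #0xae -> r4=0xae
body[2] mov  r2, #0x52 -> r2=0x52
body[3] sub  r0, r4, #40 -> r0=0x86
body[4] add  r4, r4, #40 -> r4=0xd6
epilogue: pop r4=0x5e, sp=0x83
epilogue: pop r2=0xe6, sp=0x84
epilogue: pop r1=0x3a, sp=0x85
r0 is caller-saved -> body value

REG = 0x86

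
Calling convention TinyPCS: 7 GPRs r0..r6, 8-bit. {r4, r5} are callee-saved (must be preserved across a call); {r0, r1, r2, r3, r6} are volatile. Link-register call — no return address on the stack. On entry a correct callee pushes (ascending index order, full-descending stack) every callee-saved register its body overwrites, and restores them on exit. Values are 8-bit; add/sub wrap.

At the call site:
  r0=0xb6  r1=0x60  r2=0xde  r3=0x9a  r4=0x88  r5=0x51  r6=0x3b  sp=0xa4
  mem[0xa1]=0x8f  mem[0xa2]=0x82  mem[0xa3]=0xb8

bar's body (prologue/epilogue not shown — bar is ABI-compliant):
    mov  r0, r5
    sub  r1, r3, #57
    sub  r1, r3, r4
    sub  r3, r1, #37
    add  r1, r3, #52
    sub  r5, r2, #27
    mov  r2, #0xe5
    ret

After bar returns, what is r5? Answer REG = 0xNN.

REG = 0x51

prologue: push r5 → mem[0xa3]=0x51, sp=0xa3
body[0] mov  r0, r5 → r0=0x51
body[1] sub  r1, r3, #57 → r1=0x61
body[2] sub  r1, r3, r4 → r1=0x12
body[3] sub  r3, r1, #37 → r3=0xed
body[4] add  r1, r3, #52 → r1=0x21
body[5] sub  r5, r2, #27 → r5=0xc3
body[6] mov  r2, #0xe5 → r2=0xe5
epilogue: pop r5=0x51, sp=0xa4
r5 is callee-saved → restored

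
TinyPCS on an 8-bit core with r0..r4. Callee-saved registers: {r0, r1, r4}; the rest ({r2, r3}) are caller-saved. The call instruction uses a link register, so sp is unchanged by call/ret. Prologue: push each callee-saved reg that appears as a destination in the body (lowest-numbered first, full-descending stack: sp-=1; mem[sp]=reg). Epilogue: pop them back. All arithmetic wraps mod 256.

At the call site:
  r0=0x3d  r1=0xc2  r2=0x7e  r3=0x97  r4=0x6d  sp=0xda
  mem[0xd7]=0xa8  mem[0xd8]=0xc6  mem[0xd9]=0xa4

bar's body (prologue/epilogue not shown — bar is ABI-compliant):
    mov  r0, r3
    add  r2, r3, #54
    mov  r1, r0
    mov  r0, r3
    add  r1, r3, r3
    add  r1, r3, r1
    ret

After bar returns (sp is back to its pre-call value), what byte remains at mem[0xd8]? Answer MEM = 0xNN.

MEM = 0xc2

prologue: push r0 → mem[0xd9]=0x3d, sp=0xd9
prologue: push r1 → mem[0xd8]=0xc2, sp=0xd8
body[0] mov  r0, r3 → r0=0x97
body[1] add  r2, r3, #54 → r2=0xcd
body[2] mov  r1, r0 → r1=0x97
body[3] mov  r0, r3 → r0=0x97
body[4] add  r1, r3, r3 → r1=0x2e
body[5] add  r1, r3, r1 → r1=0xc5
epilogue: pop r1=0xc2, sp=0xd9
epilogue: pop r0=0x3d, sp=0xda
prologue pushed ['r0', 'r1'] at ['0xd9', '0xd8']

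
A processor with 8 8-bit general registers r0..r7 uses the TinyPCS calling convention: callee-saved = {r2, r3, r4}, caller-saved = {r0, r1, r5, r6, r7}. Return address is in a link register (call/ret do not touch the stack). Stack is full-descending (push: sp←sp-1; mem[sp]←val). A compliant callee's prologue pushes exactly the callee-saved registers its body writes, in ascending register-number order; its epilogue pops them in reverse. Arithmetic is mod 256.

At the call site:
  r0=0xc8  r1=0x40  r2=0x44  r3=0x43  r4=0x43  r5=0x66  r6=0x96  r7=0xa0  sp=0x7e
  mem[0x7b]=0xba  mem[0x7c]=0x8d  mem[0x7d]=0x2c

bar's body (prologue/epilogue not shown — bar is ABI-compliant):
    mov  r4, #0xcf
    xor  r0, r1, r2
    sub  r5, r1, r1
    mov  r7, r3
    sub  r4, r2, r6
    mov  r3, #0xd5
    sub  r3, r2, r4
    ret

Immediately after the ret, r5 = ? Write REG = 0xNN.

REG = 0x00

prologue: push r3 → mem[0x7d]=0x43, sp=0x7d
prologue: push r4 → mem[0x7c]=0x43, sp=0x7c
body[0] mov  r4, #0xcf → r4=0xcf
body[1] xor  r0, r1, r2 → r0=0x04
body[2] sub  r5, r1, r1 → r5=0x00
body[3] mov  r7, r3 → r7=0x43
body[4] sub  r4, r2, r6 → r4=0xae
body[5] mov  r3, #0xd5 → r3=0xd5
body[6] sub  r3, r2, r4 → r3=0x96
epilogue: pop r4=0x43, sp=0x7d
epilogue: pop r3=0x43, sp=0x7e
r5 is caller-saved → body value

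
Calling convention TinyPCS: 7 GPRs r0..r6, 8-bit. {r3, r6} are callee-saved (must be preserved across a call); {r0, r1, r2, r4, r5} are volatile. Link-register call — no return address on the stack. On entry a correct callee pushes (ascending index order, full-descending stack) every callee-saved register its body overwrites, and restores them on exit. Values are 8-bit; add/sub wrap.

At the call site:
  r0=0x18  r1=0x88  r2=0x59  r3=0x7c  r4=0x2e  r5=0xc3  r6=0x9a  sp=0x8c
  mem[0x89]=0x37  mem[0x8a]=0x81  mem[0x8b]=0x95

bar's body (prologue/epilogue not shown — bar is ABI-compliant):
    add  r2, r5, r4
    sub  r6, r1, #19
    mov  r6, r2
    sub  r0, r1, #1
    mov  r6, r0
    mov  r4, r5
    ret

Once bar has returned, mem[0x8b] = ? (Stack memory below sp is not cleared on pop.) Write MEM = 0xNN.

MEM = 0x9a

prologue: push r6 -> mem[0x8b]=0x9a, sp=0x8b
body[0] add  r2, r5, r4 -> r2=0xf1
body[1] sub  r6, r1, #19 -> r6=0x75
body[2] mov  r6, r2 -> r6=0xf1
body[3] sub  r0, r1, #1 -> r0=0x87
body[4] mov  r6, r0 -> r6=0x87
body[5] mov  r4, r5 -> r4=0xc3
epilogue: pop r6=0x9a, sp=0x8c
prologue pushed ['r6'] at ['0x8b']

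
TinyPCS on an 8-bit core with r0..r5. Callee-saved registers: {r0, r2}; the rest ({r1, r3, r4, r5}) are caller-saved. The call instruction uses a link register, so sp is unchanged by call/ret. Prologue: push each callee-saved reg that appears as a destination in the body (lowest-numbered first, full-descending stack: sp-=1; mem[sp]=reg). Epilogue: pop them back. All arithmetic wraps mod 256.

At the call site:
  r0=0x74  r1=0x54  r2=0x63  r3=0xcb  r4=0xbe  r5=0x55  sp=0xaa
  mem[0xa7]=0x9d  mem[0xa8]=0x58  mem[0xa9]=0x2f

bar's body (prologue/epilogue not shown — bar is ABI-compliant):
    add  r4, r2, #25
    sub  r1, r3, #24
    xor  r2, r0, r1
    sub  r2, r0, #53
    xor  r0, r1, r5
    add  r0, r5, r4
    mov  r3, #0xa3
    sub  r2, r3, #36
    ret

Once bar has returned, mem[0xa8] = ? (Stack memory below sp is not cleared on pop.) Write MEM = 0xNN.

prologue: push r0 -> mem[0xa9]=0x74, sp=0xa9
prologue: push r2 -> mem[0xa8]=0x63, sp=0xa8
body[0] add  r4, r2, #25 -> r4=0x7c
body[1] sub  r1, r3, #24 -> r1=0xb3
body[2] xor  r2, r0, r1 -> r2=0xc7
body[3] sub  r2, r0, #53 -> r2=0x3f
body[4] xor  r0, r1, r5 -> r0=0xe6
body[5] add  r0, r5, r4 -> r0=0xd1
body[6] mov  r3, #0xa3 -> r3=0xa3
body[7] sub  r2, r3, #36 -> r2=0x7f
epilogue: pop r2=0x63, sp=0xa9
epilogue: pop r0=0x74, sp=0xaa
prologue pushed ['r0', 'r2'] at ['0xa9', '0xa8']

MEM = 0x63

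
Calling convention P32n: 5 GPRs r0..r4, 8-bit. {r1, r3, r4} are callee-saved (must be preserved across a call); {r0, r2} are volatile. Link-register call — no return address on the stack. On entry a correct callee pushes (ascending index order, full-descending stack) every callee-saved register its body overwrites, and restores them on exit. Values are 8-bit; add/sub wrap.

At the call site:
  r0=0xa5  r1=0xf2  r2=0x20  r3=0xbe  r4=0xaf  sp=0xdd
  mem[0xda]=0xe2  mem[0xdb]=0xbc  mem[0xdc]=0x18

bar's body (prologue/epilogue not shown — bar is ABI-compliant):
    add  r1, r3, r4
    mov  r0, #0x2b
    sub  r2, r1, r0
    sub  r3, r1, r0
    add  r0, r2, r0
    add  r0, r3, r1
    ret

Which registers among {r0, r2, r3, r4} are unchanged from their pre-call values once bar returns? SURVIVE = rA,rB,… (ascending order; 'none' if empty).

SURVIVE = r3,r4

prologue: push r1 -> mem[0xdc]=0xf2, sp=0xdc
prologue: push r3 -> mem[0xdb]=0xbe, sp=0xdb
body[0] add  r1, r3, r4 -> r1=0x6d
body[1] mov  r0, #0x2b -> r0=0x2b
body[2] sub  r2, r1, r0 -> r2=0x42
body[3] sub  r3, r1, r0 -> r3=0x42
body[4] add  r0, r2, r0 -> r0=0x6d
body[5] add  r0, r3, r1 -> r0=0xaf
epilogue: pop r3=0xbe, sp=0xdc
epilogue: pop r1=0xf2, sp=0xdd
r0: caller-saved, written=True
r2: caller-saved, written=True
r3: callee-saved, written=True
r4: callee-saved, written=False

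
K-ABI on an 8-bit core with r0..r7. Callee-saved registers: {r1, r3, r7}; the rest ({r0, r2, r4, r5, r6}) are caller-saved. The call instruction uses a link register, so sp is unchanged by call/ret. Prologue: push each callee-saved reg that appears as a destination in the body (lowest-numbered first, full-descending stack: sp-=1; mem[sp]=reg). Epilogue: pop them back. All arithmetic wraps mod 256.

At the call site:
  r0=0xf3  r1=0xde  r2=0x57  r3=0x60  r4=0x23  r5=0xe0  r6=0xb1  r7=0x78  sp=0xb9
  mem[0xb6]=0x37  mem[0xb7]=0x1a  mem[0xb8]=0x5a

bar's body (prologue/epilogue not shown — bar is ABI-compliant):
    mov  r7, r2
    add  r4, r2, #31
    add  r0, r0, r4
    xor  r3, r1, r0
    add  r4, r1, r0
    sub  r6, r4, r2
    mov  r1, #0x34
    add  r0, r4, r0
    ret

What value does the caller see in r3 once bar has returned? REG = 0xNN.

prologue: push r1 -> mem[0xb8]=0xde, sp=0xb8
prologue: push r3 -> mem[0xb7]=0x60, sp=0xb7
prologue: push r7 -> mem[0xb6]=0x78, sp=0xb6
body[0] mov  r7, r2 -> r7=0x57
body[1] add  r4, r2, #31 -> r4=0x76
body[2] add  r0, r0, r4 -> r0=0x69
body[3] xor  r3, r1, r0 -> r3=0xb7
body[4] add  r4, r1, r0 -> r4=0x47
body[5] sub  r6, r4, r2 -> r6=0xf0
body[6] mov  r1, #0x34 -> r1=0x34
body[7] add  r0, r4, r0 -> r0=0xb0
epilogue: pop r7=0x78, sp=0xb7
epilogue: pop r3=0x60, sp=0xb8
epilogue: pop r1=0xde, sp=0xb9
r3 is callee-saved -> restored

REG = 0x60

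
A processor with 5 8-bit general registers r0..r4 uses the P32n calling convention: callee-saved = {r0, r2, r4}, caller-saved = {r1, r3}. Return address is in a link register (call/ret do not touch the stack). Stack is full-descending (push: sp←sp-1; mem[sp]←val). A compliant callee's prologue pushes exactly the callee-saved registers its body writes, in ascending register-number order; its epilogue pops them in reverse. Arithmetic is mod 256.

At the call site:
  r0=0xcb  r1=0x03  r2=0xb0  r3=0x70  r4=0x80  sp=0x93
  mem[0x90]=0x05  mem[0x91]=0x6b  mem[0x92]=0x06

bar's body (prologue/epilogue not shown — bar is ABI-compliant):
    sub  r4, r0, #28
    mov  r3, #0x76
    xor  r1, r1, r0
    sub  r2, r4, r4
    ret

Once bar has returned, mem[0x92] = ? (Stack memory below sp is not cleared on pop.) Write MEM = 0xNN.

MEM = 0xb0

prologue: push r2 -> mem[0x92]=0xb0, sp=0x92
prologue: push r4 -> mem[0x91]=0x80, sp=0x91
body[0] sub  r4, r0, #28 -> r4=0xaf
body[1] mov  r3, #0x76 -> r3=0x76
body[2] xor  r1, r1, r0 -> r1=0xc8
body[3] sub  r2, r4, r4 -> r2=0x00
epilogue: pop r4=0x80, sp=0x92
epilogue: pop r2=0xb0, sp=0x93
prologue pushed ['r2', 'r4'] at ['0x92', '0x91']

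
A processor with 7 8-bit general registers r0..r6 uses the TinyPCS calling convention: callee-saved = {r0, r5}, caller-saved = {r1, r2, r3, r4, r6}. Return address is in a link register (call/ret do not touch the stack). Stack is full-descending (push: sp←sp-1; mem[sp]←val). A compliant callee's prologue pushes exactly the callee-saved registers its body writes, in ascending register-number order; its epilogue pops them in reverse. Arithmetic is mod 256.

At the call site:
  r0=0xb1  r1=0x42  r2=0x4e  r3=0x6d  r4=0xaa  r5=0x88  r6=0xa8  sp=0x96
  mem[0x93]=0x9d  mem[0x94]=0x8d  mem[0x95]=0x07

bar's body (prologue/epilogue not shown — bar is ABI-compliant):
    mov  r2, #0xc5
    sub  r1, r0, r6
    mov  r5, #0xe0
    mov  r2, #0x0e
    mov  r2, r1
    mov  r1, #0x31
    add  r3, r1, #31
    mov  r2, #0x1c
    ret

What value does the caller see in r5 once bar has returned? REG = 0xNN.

REG = 0x88

prologue: push r5 → mem[0x95]=0x88, sp=0x95
body[0] mov  r2, #0xc5 → r2=0xc5
body[1] sub  r1, r0, r6 → r1=0x09
body[2] mov  r5, #0xe0 → r5=0xe0
body[3] mov  r2, #0x0e → r2=0x0e
body[4] mov  r2, r1 → r2=0x09
body[5] mov  r1, #0x31 → r1=0x31
body[6] add  r3, r1, #31 → r3=0x50
body[7] mov  r2, #0x1c → r2=0x1c
epilogue: pop r5=0x88, sp=0x96
r5 is callee-saved → restored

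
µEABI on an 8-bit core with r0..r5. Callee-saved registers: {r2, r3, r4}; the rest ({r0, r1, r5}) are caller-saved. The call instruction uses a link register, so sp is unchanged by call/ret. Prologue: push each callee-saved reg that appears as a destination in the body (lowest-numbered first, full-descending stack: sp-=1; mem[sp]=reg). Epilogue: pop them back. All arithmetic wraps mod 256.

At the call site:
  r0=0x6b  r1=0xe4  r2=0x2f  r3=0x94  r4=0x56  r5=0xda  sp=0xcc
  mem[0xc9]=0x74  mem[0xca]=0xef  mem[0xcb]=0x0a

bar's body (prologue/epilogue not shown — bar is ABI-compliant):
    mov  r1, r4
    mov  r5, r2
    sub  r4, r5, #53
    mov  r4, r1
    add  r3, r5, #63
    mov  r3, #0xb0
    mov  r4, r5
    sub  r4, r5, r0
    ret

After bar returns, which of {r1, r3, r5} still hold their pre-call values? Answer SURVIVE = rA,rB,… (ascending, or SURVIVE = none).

SURVIVE = r3

prologue: push r3 -> mem[0xcb]=0x94, sp=0xcb
prologue: push r4 -> mem[0xca]=0x56, sp=0xca
body[0] mov  r1, r4 -> r1=0x56
body[1] mov  r5, r2 -> r5=0x2f
body[2] sub  r4, r5, #53 -> r4=0xfa
body[3] mov  r4, r1 -> r4=0x56
body[4] add  r3, r5, #63 -> r3=0x6e
body[5] mov  r3, #0xb0 -> r3=0xb0
body[6] mov  r4, r5 -> r4=0x2f
body[7] sub  r4, r5, r0 -> r4=0xc4
epilogue: pop r4=0x56, sp=0xcb
epilogue: pop r3=0x94, sp=0xcc
r1: caller-saved, written=True
r3: callee-saved, written=True
r5: caller-saved, written=True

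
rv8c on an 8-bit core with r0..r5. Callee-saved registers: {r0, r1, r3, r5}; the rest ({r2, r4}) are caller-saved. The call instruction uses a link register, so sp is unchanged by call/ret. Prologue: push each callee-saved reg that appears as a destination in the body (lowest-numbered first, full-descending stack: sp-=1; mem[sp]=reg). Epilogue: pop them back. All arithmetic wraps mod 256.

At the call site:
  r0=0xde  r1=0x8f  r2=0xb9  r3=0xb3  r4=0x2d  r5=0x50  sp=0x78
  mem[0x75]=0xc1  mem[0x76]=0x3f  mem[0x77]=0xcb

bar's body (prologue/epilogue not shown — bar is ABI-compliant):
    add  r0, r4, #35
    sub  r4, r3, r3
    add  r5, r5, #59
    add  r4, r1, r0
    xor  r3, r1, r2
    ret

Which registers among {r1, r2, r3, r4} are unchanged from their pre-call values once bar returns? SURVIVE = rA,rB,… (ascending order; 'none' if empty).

SURVIVE = r1,r2,r3

prologue: push r0 → mem[0x77]=0xde, sp=0x77
prologue: push r3 → mem[0x76]=0xb3, sp=0x76
prologue: push r5 → mem[0x75]=0x50, sp=0x75
body[0] add  r0, r4, #35 → r0=0x50
body[1] sub  r4, r3, r3 → r4=0x00
body[2] add  r5, r5, #59 → r5=0x8b
body[3] add  r4, r1, r0 → r4=0xdf
body[4] xor  r3, r1, r2 → r3=0x36
epilogue: pop r5=0x50, sp=0x76
epilogue: pop r3=0xb3, sp=0x77
epilogue: pop r0=0xde, sp=0x78
r1: callee-saved, written=False
r2: caller-saved, written=False
r3: callee-saved, written=True
r4: caller-saved, written=True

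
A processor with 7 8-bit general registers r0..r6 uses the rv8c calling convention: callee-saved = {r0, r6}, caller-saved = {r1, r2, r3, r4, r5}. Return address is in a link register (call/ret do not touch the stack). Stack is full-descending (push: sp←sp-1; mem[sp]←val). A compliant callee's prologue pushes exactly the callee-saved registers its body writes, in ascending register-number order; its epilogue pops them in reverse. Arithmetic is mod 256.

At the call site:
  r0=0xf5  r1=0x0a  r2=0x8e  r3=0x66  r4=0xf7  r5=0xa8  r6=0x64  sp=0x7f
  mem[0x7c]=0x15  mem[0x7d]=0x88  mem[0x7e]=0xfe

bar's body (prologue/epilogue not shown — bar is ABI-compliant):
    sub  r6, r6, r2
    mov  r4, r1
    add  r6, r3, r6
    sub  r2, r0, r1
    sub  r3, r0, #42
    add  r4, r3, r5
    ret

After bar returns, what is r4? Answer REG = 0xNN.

prologue: push r6 → mem[0x7e]=0x64, sp=0x7e
body[0] sub  r6, r6, r2 → r6=0xd6
body[1] mov  r4, r1 → r4=0x0a
body[2] add  r6, r3, r6 → r6=0x3c
body[3] sub  r2, r0, r1 → r2=0xeb
body[4] sub  r3, r0, #42 → r3=0xcb
body[5] add  r4, r3, r5 → r4=0x73
epilogue: pop r6=0x64, sp=0x7f
r4 is caller-saved → body value

REG = 0x73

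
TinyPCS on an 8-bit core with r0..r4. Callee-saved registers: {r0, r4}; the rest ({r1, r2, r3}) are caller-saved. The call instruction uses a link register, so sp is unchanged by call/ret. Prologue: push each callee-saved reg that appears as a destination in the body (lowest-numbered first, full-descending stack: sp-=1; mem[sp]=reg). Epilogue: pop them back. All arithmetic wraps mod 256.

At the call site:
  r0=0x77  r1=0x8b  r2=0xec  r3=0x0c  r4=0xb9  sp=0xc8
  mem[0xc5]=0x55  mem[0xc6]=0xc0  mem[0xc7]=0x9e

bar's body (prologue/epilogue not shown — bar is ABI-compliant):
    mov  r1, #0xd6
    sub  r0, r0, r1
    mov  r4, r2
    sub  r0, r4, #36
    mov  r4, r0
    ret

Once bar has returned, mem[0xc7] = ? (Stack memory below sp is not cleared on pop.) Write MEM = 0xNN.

MEM = 0x77

prologue: push r0 → mem[0xc7]=0x77, sp=0xc7
prologue: push r4 → mem[0xc6]=0xb9, sp=0xc6
body[0] mov  r1, #0xd6 → r1=0xd6
body[1] sub  r0, r0, r1 → r0=0xa1
body[2] mov  r4, r2 → r4=0xec
body[3] sub  r0, r4, #36 → r0=0xc8
body[4] mov  r4, r0 → r4=0xc8
epilogue: pop r4=0xb9, sp=0xc7
epilogue: pop r0=0x77, sp=0xc8
prologue pushed ['r0', 'r4'] at ['0xc7', '0xc6']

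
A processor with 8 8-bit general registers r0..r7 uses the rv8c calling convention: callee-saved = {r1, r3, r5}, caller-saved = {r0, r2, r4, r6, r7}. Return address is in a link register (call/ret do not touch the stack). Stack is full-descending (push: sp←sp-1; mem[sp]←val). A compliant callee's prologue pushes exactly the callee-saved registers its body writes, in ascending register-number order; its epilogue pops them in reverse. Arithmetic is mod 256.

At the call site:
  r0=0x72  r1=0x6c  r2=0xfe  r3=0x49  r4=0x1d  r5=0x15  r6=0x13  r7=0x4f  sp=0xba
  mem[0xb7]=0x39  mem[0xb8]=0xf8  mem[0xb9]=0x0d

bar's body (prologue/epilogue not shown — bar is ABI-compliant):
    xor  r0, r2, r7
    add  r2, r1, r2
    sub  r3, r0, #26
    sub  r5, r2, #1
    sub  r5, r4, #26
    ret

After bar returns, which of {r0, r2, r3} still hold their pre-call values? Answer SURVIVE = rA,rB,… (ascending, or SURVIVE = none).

prologue: push r3 → mem[0xb9]=0x49, sp=0xb9
prologue: push r5 → mem[0xb8]=0x15, sp=0xb8
body[0] xor  r0, r2, r7 → r0=0xb1
body[1] add  r2, r1, r2 → r2=0x6a
body[2] sub  r3, r0, #26 → r3=0x97
body[3] sub  r5, r2, #1 → r5=0x69
body[4] sub  r5, r4, #26 → r5=0x03
epilogue: pop r5=0x15, sp=0xb9
epilogue: pop r3=0x49, sp=0xba
r0: caller-saved, written=True
r2: caller-saved, written=True
r3: callee-saved, written=True

SURVIVE = r3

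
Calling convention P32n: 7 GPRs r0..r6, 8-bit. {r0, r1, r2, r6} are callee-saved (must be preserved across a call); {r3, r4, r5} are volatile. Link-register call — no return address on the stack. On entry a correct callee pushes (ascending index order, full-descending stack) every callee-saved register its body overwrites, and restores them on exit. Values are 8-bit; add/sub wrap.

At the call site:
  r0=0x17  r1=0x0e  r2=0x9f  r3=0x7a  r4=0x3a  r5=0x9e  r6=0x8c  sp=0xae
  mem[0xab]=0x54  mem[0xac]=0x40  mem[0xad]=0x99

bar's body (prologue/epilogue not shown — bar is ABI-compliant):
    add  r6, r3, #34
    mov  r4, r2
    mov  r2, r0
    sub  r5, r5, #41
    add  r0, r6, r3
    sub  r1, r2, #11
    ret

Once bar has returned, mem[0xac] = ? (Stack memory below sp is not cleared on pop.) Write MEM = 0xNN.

prologue: push r0 -> mem[0xad]=0x17, sp=0xad
prologue: push r1 -> mem[0xac]=0x0e, sp=0xac
prologue: push r2 -> mem[0xab]=0x9f, sp=0xab
prologue: push r6 -> mem[0xaa]=0x8c, sp=0xaa
body[0] add  r6, r3, #34 -> r6=0x9c
body[1] mov  r4, r2 -> r4=0x9f
body[2] mov  r2, r0 -> r2=0x17
body[3] sub  r5, r5, #41 -> r5=0x75
body[4] add  r0, r6, r3 -> r0=0x16
body[5] sub  r1, r2, #11 -> r1=0x0c
epilogue: pop r6=0x8c, sp=0xab
epilogue: pop r2=0x9f, sp=0xac
epilogue: pop r1=0x0e, sp=0xad
epilogue: pop r0=0x17, sp=0xae
prologue pushed ['r0', 'r1', 'r2', 'r6'] at ['0xad', '0xac', '0xab', '0xaa']

MEM = 0x0e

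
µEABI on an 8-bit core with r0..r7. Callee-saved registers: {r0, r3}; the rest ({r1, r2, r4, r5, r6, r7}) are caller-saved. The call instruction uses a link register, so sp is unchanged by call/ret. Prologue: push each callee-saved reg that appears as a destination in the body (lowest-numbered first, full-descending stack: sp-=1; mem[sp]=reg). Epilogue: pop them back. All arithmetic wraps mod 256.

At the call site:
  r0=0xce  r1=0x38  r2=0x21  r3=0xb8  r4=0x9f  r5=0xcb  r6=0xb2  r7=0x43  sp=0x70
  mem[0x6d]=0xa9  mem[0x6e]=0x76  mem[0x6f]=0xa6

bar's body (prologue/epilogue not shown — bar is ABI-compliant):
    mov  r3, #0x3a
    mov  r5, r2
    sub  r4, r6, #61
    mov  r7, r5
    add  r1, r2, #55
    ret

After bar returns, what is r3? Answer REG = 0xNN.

prologue: push r3 → mem[0x6f]=0xb8, sp=0x6f
body[0] mov  r3, #0x3a → r3=0x3a
body[1] mov  r5, r2 → r5=0x21
body[2] sub  r4, r6, #61 → r4=0x75
body[3] mov  r7, r5 → r7=0x21
body[4] add  r1, r2, #55 → r1=0x58
epilogue: pop r3=0xb8, sp=0x70
r3 is callee-saved → restored

REG = 0xb8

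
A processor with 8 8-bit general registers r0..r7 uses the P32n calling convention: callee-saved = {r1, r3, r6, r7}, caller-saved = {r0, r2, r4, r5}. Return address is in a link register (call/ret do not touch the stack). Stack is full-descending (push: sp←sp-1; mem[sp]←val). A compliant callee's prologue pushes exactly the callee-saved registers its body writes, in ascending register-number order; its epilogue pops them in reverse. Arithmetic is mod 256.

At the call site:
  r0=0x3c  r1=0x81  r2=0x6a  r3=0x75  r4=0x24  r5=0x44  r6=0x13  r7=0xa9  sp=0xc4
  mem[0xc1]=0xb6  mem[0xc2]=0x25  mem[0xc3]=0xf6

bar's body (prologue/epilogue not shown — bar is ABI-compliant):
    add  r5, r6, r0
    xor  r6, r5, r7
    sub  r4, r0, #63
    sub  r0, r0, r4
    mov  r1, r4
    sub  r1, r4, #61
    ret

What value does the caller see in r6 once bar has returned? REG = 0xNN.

REG = 0x13

prologue: push r1 → mem[0xc3]=0x81, sp=0xc3
prologue: push r6 → mem[0xc2]=0x13, sp=0xc2
body[0] add  r5, r6, r0 → r5=0x4f
body[1] xor  r6, r5, r7 → r6=0xe6
body[2] sub  r4, r0, #63 → r4=0xfd
body[3] sub  r0, r0, r4 → r0=0x3f
body[4] mov  r1, r4 → r1=0xfd
body[5] sub  r1, r4, #61 → r1=0xc0
epilogue: pop r6=0x13, sp=0xc3
epilogue: pop r1=0x81, sp=0xc4
r6 is callee-saved → restored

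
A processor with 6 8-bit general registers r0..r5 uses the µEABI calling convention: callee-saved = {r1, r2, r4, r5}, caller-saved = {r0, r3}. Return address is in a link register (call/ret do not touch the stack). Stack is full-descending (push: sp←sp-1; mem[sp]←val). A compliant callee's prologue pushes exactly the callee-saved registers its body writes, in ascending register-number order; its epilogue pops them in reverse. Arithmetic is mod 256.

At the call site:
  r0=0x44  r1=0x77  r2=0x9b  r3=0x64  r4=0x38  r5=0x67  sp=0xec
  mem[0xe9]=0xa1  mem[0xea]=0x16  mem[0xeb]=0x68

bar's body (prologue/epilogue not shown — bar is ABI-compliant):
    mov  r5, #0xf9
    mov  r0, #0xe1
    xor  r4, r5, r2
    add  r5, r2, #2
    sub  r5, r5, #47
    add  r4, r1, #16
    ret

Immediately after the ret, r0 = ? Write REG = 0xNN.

prologue: push r4 -> mem[0xeb]=0x38, sp=0xeb
prologue: push r5 -> mem[0xea]=0x67, sp=0xea
body[0] mov  r5, #0xf9 -> r5=0xf9
body[1] mov  r0, #0xe1 -> r0=0xe1
body[2] xor  r4, r5, r2 -> r4=0x62
body[3] add  r5, r2, #2 -> r5=0x9d
body[4] sub  r5, r5, #47 -> r5=0x6e
body[5] add  r4, r1, #16 -> r4=0x87
epilogue: pop r5=0x67, sp=0xeb
epilogue: pop r4=0x38, sp=0xec
r0 is caller-saved -> body value

REG = 0xe1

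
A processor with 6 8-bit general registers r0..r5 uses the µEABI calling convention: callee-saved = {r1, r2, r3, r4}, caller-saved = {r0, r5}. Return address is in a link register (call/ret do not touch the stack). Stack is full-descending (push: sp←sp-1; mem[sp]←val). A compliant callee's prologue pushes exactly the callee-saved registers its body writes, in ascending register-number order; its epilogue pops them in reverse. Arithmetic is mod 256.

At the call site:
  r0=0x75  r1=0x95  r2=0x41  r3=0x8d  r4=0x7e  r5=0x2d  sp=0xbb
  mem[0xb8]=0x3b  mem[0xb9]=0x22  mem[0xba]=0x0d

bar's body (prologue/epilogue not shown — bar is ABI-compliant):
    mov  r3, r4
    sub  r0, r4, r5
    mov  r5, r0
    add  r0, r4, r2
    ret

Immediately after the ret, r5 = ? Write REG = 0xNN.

REG = 0x51

prologue: push r3 -> mem[0xba]=0x8d, sp=0xba
body[0] mov  r3, r4 -> r3=0x7e
body[1] sub  r0, r4, r5 -> r0=0x51
body[2] mov  r5, r0 -> r5=0x51
body[3] add  r0, r4, r2 -> r0=0xbf
epilogue: pop r3=0x8d, sp=0xbb
r5 is caller-saved -> body value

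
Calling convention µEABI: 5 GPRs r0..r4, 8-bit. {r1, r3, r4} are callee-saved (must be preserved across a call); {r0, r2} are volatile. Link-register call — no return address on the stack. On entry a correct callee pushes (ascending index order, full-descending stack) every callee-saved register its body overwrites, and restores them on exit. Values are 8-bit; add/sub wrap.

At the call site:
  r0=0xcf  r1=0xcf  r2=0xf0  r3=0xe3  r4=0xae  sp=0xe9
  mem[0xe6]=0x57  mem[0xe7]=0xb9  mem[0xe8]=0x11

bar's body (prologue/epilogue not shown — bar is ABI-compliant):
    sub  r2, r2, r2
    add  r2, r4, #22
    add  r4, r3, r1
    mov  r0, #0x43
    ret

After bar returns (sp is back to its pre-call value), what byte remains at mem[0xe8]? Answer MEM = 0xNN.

MEM = 0xae

prologue: push r4 -> mem[0xe8]=0xae, sp=0xe8
body[0] sub  r2, r2, r2 -> r2=0x00
body[1] add  r2, r4, #22 -> r2=0xc4
body[2] add  r4, r3, r1 -> r4=0xb2
body[3] mov  r0, #0x43 -> r0=0x43
epilogue: pop r4=0xae, sp=0xe9
prologue pushed ['r4'] at ['0xe8']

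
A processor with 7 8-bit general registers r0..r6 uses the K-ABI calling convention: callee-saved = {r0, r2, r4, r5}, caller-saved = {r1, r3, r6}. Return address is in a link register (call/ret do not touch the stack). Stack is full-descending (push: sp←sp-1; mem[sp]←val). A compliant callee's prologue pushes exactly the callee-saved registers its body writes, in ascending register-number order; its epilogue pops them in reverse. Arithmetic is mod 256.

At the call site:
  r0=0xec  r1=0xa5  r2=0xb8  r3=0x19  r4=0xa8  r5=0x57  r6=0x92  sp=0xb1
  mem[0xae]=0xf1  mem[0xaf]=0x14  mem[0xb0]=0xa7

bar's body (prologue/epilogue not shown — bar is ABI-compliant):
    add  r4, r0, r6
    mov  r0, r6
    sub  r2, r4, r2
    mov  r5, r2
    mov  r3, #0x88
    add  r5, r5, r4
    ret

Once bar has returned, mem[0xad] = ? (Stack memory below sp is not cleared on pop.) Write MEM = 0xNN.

MEM = 0x57

prologue: push r0 -> mem[0xb0]=0xec, sp=0xb0
prologue: push r2 -> mem[0xaf]=0xb8, sp=0xaf
prologue: push r4 -> mem[0xae]=0xa8, sp=0xae
prologue: push r5 -> mem[0xad]=0x57, sp=0xad
body[0] add  r4, r0, r6 -> r4=0x7e
body[1] mov  r0, r6 -> r0=0x92
body[2] sub  r2, r4, r2 -> r2=0xc6
body[3] mov  r5, r2 -> r5=0xc6
body[4] mov  r3, #0x88 -> r3=0x88
body[5] add  r5, r5, r4 -> r5=0x44
epilogue: pop r5=0x57, sp=0xae
epilogue: pop r4=0xa8, sp=0xaf
epilogue: pop r2=0xb8, sp=0xb0
epilogue: pop r0=0xec, sp=0xb1
prologue pushed ['r0', 'r2', 'r4', 'r5'] at ['0xb0', '0xaf', '0xae', '0xad']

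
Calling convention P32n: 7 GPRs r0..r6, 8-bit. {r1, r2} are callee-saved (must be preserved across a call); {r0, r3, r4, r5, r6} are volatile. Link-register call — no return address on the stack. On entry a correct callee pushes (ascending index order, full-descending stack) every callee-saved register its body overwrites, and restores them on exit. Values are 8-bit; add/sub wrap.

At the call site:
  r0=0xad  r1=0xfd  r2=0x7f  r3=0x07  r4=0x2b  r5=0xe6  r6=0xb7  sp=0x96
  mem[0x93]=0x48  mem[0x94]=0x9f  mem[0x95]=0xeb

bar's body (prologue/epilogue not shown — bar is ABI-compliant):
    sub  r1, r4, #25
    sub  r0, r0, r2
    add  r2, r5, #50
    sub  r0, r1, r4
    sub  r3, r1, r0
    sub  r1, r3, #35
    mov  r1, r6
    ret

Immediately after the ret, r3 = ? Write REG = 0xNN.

prologue: push r1 → mem[0x95]=0xfd, sp=0x95
prologue: push r2 → mem[0x94]=0x7f, sp=0x94
body[0] sub  r1, r4, #25 → r1=0x12
body[1] sub  r0, r0, r2 → r0=0x2e
body[2] add  r2, r5, #50 → r2=0x18
body[3] sub  r0, r1, r4 → r0=0xe7
body[4] sub  r3, r1, r0 → r3=0x2b
body[5] sub  r1, r3, #35 → r1=0x08
body[6] mov  r1, r6 → r1=0xb7
epilogue: pop r2=0x7f, sp=0x95
epilogue: pop r1=0xfd, sp=0x96
r3 is caller-saved → body value

REG = 0x2b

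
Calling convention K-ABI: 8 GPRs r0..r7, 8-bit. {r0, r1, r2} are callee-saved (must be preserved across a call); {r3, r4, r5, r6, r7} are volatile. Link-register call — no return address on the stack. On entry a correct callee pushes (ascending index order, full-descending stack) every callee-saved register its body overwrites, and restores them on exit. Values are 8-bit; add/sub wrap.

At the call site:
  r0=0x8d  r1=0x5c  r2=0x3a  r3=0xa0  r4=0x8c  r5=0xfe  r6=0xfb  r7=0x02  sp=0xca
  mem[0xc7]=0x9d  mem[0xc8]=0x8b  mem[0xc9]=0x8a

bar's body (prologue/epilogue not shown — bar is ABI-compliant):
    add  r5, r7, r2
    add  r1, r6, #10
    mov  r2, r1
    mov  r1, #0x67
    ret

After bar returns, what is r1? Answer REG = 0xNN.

prologue: push r1 -> mem[0xc9]=0x5c, sp=0xc9
prologue: push r2 -> mem[0xc8]=0x3a, sp=0xc8
body[0] add  r5, r7, r2 -> r5=0x3c
body[1] add  r1, r6, #10 -> r1=0x05
body[2] mov  r2, r1 -> r2=0x05
body[3] mov  r1, #0x67 -> r1=0x67
epilogue: pop r2=0x3a, sp=0xc9
epilogue: pop r1=0x5c, sp=0xca
r1 is callee-saved -> restored

REG = 0x5c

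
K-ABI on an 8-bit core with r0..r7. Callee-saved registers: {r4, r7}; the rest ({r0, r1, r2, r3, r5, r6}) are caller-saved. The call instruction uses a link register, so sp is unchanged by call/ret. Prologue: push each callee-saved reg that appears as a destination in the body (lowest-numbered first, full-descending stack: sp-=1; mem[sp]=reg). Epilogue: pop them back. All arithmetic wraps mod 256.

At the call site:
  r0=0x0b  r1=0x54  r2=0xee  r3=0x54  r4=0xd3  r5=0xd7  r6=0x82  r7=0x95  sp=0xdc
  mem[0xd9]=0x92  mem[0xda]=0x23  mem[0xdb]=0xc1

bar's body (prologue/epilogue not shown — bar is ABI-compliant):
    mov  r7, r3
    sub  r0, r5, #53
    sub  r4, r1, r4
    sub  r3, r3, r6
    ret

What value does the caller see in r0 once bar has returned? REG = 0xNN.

REG = 0xa2

prologue: push r4 -> mem[0xdb]=0xd3, sp=0xdb
prologue: push r7 -> mem[0xda]=0x95, sp=0xda
body[0] mov  r7, r3 -> r7=0x54
body[1] sub  r0, r5, #53 -> r0=0xa2
body[2] sub  r4, r1, r4 -> r4=0x81
body[3] sub  r3, r3, r6 -> r3=0xd2
epilogue: pop r7=0x95, sp=0xdb
epilogue: pop r4=0xd3, sp=0xdc
r0 is caller-saved -> body value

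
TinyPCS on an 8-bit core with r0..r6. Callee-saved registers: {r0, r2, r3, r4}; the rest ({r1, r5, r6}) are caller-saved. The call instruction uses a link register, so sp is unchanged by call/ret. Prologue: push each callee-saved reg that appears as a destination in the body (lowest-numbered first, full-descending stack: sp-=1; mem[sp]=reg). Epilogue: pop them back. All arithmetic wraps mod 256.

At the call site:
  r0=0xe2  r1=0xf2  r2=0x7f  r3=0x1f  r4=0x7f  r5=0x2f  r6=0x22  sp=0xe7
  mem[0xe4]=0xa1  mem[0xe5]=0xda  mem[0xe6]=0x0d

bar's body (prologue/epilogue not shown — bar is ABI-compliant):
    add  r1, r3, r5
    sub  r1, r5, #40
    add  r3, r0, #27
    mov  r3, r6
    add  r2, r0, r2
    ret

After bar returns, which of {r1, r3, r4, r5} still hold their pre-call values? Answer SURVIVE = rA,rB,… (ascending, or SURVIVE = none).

prologue: push r2 -> mem[0xe6]=0x7f, sp=0xe6
prologue: push r3 -> mem[0xe5]=0x1f, sp=0xe5
body[0] add  r1, r3, r5 -> r1=0x4e
body[1] sub  r1, r5, #40 -> r1=0x07
body[2] add  r3, r0, #27 -> r3=0xfd
body[3] mov  r3, r6 -> r3=0x22
body[4] add  r2, r0, r2 -> r2=0x61
epilogue: pop r3=0x1f, sp=0xe6
epilogue: pop r2=0x7f, sp=0xe7
r1: caller-saved, written=True
r3: callee-saved, written=True
r4: callee-saved, written=False
r5: caller-saved, written=False

SURVIVE = r3,r4,r5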